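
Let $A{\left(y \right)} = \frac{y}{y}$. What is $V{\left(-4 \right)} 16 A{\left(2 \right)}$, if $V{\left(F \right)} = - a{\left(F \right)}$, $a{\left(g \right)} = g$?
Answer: $64$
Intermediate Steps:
$A{\left(y \right)} = 1$
$V{\left(F \right)} = - F$
$V{\left(-4 \right)} 16 A{\left(2 \right)} = \left(-1\right) \left(-4\right) 16 \cdot 1 = 4 \cdot 16 \cdot 1 = 64 \cdot 1 = 64$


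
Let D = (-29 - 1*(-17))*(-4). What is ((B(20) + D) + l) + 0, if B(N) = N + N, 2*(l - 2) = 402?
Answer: 291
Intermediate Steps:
D = 48 (D = (-29 + 17)*(-4) = -12*(-4) = 48)
l = 203 (l = 2 + (½)*402 = 2 + 201 = 203)
B(N) = 2*N
((B(20) + D) + l) + 0 = ((2*20 + 48) + 203) + 0 = ((40 + 48) + 203) + 0 = (88 + 203) + 0 = 291 + 0 = 291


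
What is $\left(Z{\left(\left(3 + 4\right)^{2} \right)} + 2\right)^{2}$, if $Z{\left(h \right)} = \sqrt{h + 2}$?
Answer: $\left(2 + \sqrt{51}\right)^{2} \approx 83.566$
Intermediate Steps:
$Z{\left(h \right)} = \sqrt{2 + h}$
$\left(Z{\left(\left(3 + 4\right)^{2} \right)} + 2\right)^{2} = \left(\sqrt{2 + \left(3 + 4\right)^{2}} + 2\right)^{2} = \left(\sqrt{2 + 7^{2}} + 2\right)^{2} = \left(\sqrt{2 + 49} + 2\right)^{2} = \left(\sqrt{51} + 2\right)^{2} = \left(2 + \sqrt{51}\right)^{2}$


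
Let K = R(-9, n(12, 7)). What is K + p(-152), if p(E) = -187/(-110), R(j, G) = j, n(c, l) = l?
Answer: -73/10 ≈ -7.3000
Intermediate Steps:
p(E) = 17/10 (p(E) = -187*(-1/110) = 17/10)
K = -9
K + p(-152) = -9 + 17/10 = -73/10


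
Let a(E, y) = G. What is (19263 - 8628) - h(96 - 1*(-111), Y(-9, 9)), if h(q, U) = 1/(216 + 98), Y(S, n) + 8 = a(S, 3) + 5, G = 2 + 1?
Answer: 3339389/314 ≈ 10635.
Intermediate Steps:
G = 3
a(E, y) = 3
Y(S, n) = 0 (Y(S, n) = -8 + (3 + 5) = -8 + 8 = 0)
h(q, U) = 1/314
(19263 - 8628) - h(96 - 1*(-111), Y(-9, 9)) = (19263 - 8628) - 1*1/314 = 10635 - 1/314 = 3339389/314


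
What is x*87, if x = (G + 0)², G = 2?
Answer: 348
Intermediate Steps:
x = 4 (x = (2 + 0)² = 2² = 4)
x*87 = 4*87 = 348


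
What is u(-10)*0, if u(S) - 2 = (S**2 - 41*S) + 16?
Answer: 0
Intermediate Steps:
u(S) = 18 + S**2 - 41*S (u(S) = 2 + ((S**2 - 41*S) + 16) = 2 + (16 + S**2 - 41*S) = 18 + S**2 - 41*S)
u(-10)*0 = (18 + (-10)**2 - 41*(-10))*0 = (18 + 100 + 410)*0 = 528*0 = 0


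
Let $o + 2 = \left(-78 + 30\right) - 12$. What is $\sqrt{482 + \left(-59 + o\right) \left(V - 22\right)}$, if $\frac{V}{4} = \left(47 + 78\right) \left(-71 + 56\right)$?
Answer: $2 \sqrt{227661} \approx 954.28$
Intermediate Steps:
$o = -62$ ($o = -2 + \left(\left(-78 + 30\right) - 12\right) = -2 - 60 = -62$)
$V = -7500$ ($V = 4 \left(47 + 78\right) \left(-71 + 56\right) = 4 \cdot 125 \left(-15\right) = 4 \left(-1875\right) = -7500$)
$\sqrt{482 + \left(-59 + o\right) \left(V - 22\right)} = \sqrt{482 + \left(-59 - 62\right) \left(-7500 - 22\right)} = \sqrt{482 - -910162} = \sqrt{482 + 910162} = \sqrt{910644} = 2 \sqrt{227661}$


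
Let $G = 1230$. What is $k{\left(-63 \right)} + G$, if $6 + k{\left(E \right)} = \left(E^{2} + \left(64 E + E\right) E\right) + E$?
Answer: $263115$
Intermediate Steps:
$k{\left(E \right)} = -6 + E + 66 E^{2}$ ($k{\left(E \right)} = -6 + \left(\left(E^{2} + \left(64 E + E\right) E\right) + E\right) = -6 + \left(\left(E^{2} + 65 E E\right) + E\right) = -6 + \left(\left(E^{2} + 65 E^{2}\right) + E\right) = -6 + \left(66 E^{2} + E\right) = -6 + \left(E + 66 E^{2}\right) = -6 + E + 66 E^{2}$)
$k{\left(-63 \right)} + G = \left(-6 - 63 + 66 \left(-63\right)^{2}\right) + 1230 = \left(-6 - 63 + 66 \cdot 3969\right) + 1230 = \left(-6 - 63 + 261954\right) + 1230 = 261885 + 1230 = 263115$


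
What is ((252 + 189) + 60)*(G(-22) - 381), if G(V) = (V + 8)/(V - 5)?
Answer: -1715591/9 ≈ -1.9062e+5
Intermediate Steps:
G(V) = (8 + V)/(-5 + V)
((252 + 189) + 60)*(G(-22) - 381) = ((252 + 189) + 60)*((8 - 22)/(-5 - 22) - 381) = (441 + 60)*(-14/(-27) - 381) = 501*(-1/27*(-14) - 381) = 501*(14/27 - 381) = 501*(-10273/27) = -1715591/9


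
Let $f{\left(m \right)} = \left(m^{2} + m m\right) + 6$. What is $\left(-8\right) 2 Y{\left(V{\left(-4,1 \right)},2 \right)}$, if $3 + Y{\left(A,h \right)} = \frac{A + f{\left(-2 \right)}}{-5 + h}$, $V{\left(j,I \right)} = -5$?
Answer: $96$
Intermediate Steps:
$f{\left(m \right)} = 6 + 2 m^{2}$ ($f{\left(m \right)} = \left(m^{2} + m^{2}\right) + 6 = 2 m^{2} + 6 = 6 + 2 m^{2}$)
$Y{\left(A,h \right)} = -3 + \frac{14 + A}{-5 + h}$ ($Y{\left(A,h \right)} = -3 + \frac{A + \left(6 + 2 \left(-2\right)^{2}\right)}{-5 + h} = -3 + \frac{A + \left(6 + 2 \cdot 4\right)}{-5 + h} = -3 + \frac{A + \left(6 + 8\right)}{-5 + h} = -3 + \frac{A + 14}{-5 + h} = -3 + \frac{14 + A}{-5 + h}$)
$\left(-8\right) 2 Y{\left(V{\left(-4,1 \right)},2 \right)} = \left(-8\right) 2 \frac{29 - 5 - 6}{-5 + 2} = - 16 \frac{29 - 5 - 6}{-3} = - 16 \left(\left(- \frac{1}{3}\right) 18\right) = \left(-16\right) \left(-6\right) = 96$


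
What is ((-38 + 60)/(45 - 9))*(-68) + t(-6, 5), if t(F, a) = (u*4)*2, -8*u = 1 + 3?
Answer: -410/9 ≈ -45.556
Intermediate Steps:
u = -1/2 (u = -(1 + 3)/8 = -1/8*4 = -1/2 ≈ -0.50000)
t(F, a) = -4 (t(F, a) = -1/2*4*2 = -2*2 = -4)
((-38 + 60)/(45 - 9))*(-68) + t(-6, 5) = ((-38 + 60)/(45 - 9))*(-68) - 4 = (22/36)*(-68) - 4 = (22*(1/36))*(-68) - 4 = (11/18)*(-68) - 4 = -374/9 - 4 = -410/9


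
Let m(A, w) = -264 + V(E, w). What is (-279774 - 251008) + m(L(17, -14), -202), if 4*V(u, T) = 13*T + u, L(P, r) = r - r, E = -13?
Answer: -2126823/4 ≈ -5.3171e+5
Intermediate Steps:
L(P, r) = 0
V(u, T) = u/4 + 13*T/4 (V(u, T) = (13*T + u)/4 = (u + 13*T)/4 = u/4 + 13*T/4)
m(A, w) = -1069/4 + 13*w/4 (m(A, w) = -264 + ((¼)*(-13) + 13*w/4) = -264 + (-13/4 + 13*w/4) = -1069/4 + 13*w/4)
(-279774 - 251008) + m(L(17, -14), -202) = (-279774 - 251008) + (-1069/4 + (13/4)*(-202)) = -530782 + (-1069/4 - 1313/2) = -530782 - 3695/4 = -2126823/4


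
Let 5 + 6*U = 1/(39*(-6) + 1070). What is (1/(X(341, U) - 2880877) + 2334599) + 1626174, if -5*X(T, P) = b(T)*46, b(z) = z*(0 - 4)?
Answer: 56803984448488/14341641 ≈ 3.9608e+6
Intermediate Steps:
b(z) = -4*z (b(z) = z*(-4) = -4*z)
U = -1393/1672 (U = -⅚ + 1/(6*(39*(-6) + 1070)) = -⅚ + 1/(6*(-234 + 1070)) = -⅚ + (⅙)/836 = -⅚ + (⅙)*(1/836) = -⅚ + 1/5016 = -1393/1672 ≈ -0.83313)
X(T, P) = 184*T/5 (X(T, P) = -(-4*T)*46/5 = -(-184)*T/5 = 184*T/5)
(1/(X(341, U) - 2880877) + 2334599) + 1626174 = (1/((184/5)*341 - 2880877) + 2334599) + 1626174 = (1/(62744/5 - 2880877) + 2334599) + 1626174 = (1/(-14341641/5) + 2334599) + 1626174 = (-5/14341641 + 2334599) + 1626174 = 33481980736954/14341641 + 1626174 = 56803984448488/14341641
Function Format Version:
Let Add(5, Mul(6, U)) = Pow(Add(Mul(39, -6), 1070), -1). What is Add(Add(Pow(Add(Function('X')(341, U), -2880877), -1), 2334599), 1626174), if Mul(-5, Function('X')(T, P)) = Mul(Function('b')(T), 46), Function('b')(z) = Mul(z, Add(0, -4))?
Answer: Rational(56803984448488, 14341641) ≈ 3.9608e+6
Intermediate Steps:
Function('b')(z) = Mul(-4, z) (Function('b')(z) = Mul(z, -4) = Mul(-4, z))
U = Rational(-1393, 1672) (U = Add(Rational(-5, 6), Mul(Rational(1, 6), Pow(Add(Mul(39, -6), 1070), -1))) = Add(Rational(-5, 6), Mul(Rational(1, 6), Pow(Add(-234, 1070), -1))) = Add(Rational(-5, 6), Mul(Rational(1, 6), Pow(836, -1))) = Add(Rational(-5, 6), Mul(Rational(1, 6), Rational(1, 836))) = Add(Rational(-5, 6), Rational(1, 5016)) = Rational(-1393, 1672) ≈ -0.83313)
Function('X')(T, P) = Mul(Rational(184, 5), T) (Function('X')(T, P) = Mul(Rational(-1, 5), Mul(Mul(-4, T), 46)) = Mul(Rational(-1, 5), Mul(-184, T)) = Mul(Rational(184, 5), T))
Add(Add(Pow(Add(Function('X')(341, U), -2880877), -1), 2334599), 1626174) = Add(Add(Pow(Add(Mul(Rational(184, 5), 341), -2880877), -1), 2334599), 1626174) = Add(Add(Pow(Add(Rational(62744, 5), -2880877), -1), 2334599), 1626174) = Add(Add(Pow(Rational(-14341641, 5), -1), 2334599), 1626174) = Add(Add(Rational(-5, 14341641), 2334599), 1626174) = Add(Rational(33481980736954, 14341641), 1626174) = Rational(56803984448488, 14341641)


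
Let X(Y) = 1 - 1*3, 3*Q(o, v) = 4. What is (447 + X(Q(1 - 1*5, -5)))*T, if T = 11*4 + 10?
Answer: 24030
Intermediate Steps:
Q(o, v) = 4/3 (Q(o, v) = (1/3)*4 = 4/3)
T = 54 (T = 44 + 10 = 54)
X(Y) = -2 (X(Y) = 1 - 3 = -2)
(447 + X(Q(1 - 1*5, -5)))*T = (447 - 2)*54 = 445*54 = 24030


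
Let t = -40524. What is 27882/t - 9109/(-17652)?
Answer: -10253329/59610804 ≈ -0.17200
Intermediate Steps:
27882/t - 9109/(-17652) = 27882/(-40524) - 9109/(-17652) = 27882*(-1/40524) - 9109*(-1/17652) = -4647/6754 + 9109/17652 = -10253329/59610804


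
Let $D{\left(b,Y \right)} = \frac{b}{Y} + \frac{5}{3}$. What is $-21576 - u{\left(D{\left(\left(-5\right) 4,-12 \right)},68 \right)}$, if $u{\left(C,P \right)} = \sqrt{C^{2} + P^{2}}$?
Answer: $-21576 - \frac{2 \sqrt{10429}}{3} \approx -21644.0$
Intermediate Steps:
$D{\left(b,Y \right)} = \frac{5}{3} + \frac{b}{Y}$ ($D{\left(b,Y \right)} = \frac{b}{Y} + 5 \cdot \frac{1}{3} = \frac{b}{Y} + \frac{5}{3} = \frac{5}{3} + \frac{b}{Y}$)
$-21576 - u{\left(D{\left(\left(-5\right) 4,-12 \right)},68 \right)} = -21576 - \sqrt{\left(\frac{5}{3} + \frac{\left(-5\right) 4}{-12}\right)^{2} + 68^{2}} = -21576 - \sqrt{\left(\frac{5}{3} - - \frac{5}{3}\right)^{2} + 4624} = -21576 - \sqrt{\left(\frac{5}{3} + \frac{5}{3}\right)^{2} + 4624} = -21576 - \sqrt{\left(\frac{10}{3}\right)^{2} + 4624} = -21576 - \sqrt{\frac{100}{9} + 4624} = -21576 - \sqrt{\frac{41716}{9}} = -21576 - \frac{2 \sqrt{10429}}{3}$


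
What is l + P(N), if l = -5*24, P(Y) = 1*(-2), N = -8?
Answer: -122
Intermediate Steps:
P(Y) = -2
l = -120
l + P(N) = -120 - 2 = -122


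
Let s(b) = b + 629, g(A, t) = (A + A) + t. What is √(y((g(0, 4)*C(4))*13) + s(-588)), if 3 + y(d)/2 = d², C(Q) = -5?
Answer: √135235 ≈ 367.74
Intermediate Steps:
g(A, t) = t + 2*A (g(A, t) = 2*A + t = t + 2*A)
y(d) = -6 + 2*d²
s(b) = 629 + b
√(y((g(0, 4)*C(4))*13) + s(-588)) = √((-6 + 2*(((4 + 2*0)*(-5))*13)²) + (629 - 588)) = √((-6 + 2*(((4 + 0)*(-5))*13)²) + 41) = √((-6 + 2*((4*(-5))*13)²) + 41) = √((-6 + 2*(-20*13)²) + 41) = √((-6 + 2*(-260)²) + 41) = √((-6 + 2*67600) + 41) = √((-6 + 135200) + 41) = √(135194 + 41) = √135235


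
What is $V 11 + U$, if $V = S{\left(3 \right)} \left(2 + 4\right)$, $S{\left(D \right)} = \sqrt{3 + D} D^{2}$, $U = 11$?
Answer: $11 + 594 \sqrt{6} \approx 1466.0$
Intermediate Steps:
$S{\left(D \right)} = D^{2} \sqrt{3 + D}$
$V = 54 \sqrt{6}$ ($V = 3^{2} \sqrt{3 + 3} \left(2 + 4\right) = 9 \sqrt{6} \cdot 6 = 54 \sqrt{6} \approx 132.27$)
$V 11 + U = 54 \sqrt{6} \cdot 11 + 11 = 594 \sqrt{6} + 11 = 11 + 594 \sqrt{6}$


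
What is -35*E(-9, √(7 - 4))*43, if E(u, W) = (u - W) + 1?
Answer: 12040 + 1505*√3 ≈ 14647.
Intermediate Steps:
E(u, W) = 1 + u - W
-35*E(-9, √(7 - 4))*43 = -35*(1 - 9 - √(7 - 4))*43 = -35*(1 - 9 - √3)*43 = -35*(-8 - √3)*43 = (280 + 35*√3)*43 = 12040 + 1505*√3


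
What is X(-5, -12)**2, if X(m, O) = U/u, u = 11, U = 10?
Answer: 100/121 ≈ 0.82645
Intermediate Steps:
X(m, O) = 10/11
X(-5, -12)**2 = (10/11)**2 = 100/121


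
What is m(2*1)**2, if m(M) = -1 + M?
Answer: 1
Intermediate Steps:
m(2*1)**2 = (-1 + 2*1)**2 = (-1 + 2)**2 = 1**2 = 1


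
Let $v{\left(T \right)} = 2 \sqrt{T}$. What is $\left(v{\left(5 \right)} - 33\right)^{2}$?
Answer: $1109 - 132 \sqrt{5} \approx 813.84$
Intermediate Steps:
$\left(v{\left(5 \right)} - 33\right)^{2} = \left(2 \sqrt{5} - 33\right)^{2} = \left(-33 + 2 \sqrt{5}\right)^{2}$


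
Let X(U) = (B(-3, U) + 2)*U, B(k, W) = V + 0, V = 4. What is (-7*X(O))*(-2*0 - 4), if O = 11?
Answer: 1848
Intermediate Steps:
B(k, W) = 4 (B(k, W) = 4 + 0 = 4)
X(U) = 6*U (X(U) = (4 + 2)*U = 6*U)
(-7*X(O))*(-2*0 - 4) = (-42*11)*(-2*0 - 4) = (-7*66)*(0 - 4) = -462*(-4) = 1848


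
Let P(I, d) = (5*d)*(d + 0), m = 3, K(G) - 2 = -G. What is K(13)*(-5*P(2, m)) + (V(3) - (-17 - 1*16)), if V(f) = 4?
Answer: 2512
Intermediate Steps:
K(G) = 2 - G
P(I, d) = 5*d² (P(I, d) = (5*d)*d = 5*d²)
K(13)*(-5*P(2, m)) + (V(3) - (-17 - 1*16)) = (2 - 1*13)*(-25*3²) + (4 - (-17 - 1*16)) = (2 - 13)*(-25*9) + (4 - (-17 - 16)) = -(-55)*45 + (4 - 1*(-33)) = -11*(-225) + (4 + 33) = 2475 + 37 = 2512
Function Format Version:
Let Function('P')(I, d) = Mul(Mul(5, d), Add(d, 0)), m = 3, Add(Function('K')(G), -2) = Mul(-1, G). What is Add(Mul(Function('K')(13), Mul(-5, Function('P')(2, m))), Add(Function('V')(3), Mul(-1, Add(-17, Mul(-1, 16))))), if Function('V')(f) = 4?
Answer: 2512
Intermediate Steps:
Function('K')(G) = Add(2, Mul(-1, G))
Function('P')(I, d) = Mul(5, Pow(d, 2)) (Function('P')(I, d) = Mul(Mul(5, d), d) = Mul(5, Pow(d, 2)))
Add(Mul(Function('K')(13), Mul(-5, Function('P')(2, m))), Add(Function('V')(3), Mul(-1, Add(-17, Mul(-1, 16))))) = Add(Mul(Add(2, Mul(-1, 13)), Mul(-5, Mul(5, Pow(3, 2)))), Add(4, Mul(-1, Add(-17, Mul(-1, 16))))) = Add(Mul(Add(2, -13), Mul(-5, Mul(5, 9))), Add(4, Mul(-1, Add(-17, -16)))) = Add(Mul(-11, Mul(-5, 45)), Add(4, Mul(-1, -33))) = Add(Mul(-11, -225), Add(4, 33)) = Add(2475, 37) = 2512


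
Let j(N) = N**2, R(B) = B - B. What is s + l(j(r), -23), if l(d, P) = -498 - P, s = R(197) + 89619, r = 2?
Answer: 89144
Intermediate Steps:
R(B) = 0
s = 89619 (s = 0 + 89619 = 89619)
s + l(j(r), -23) = 89619 + (-498 - 1*(-23)) = 89619 + (-498 + 23) = 89619 - 475 = 89144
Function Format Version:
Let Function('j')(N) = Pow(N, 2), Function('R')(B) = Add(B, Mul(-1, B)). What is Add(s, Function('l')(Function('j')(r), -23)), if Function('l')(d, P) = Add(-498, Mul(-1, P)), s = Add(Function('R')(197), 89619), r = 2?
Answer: 89144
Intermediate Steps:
Function('R')(B) = 0
s = 89619 (s = Add(0, 89619) = 89619)
Add(s, Function('l')(Function('j')(r), -23)) = Add(89619, Add(-498, Mul(-1, -23))) = Add(89619, Add(-498, 23)) = Add(89619, -475) = 89144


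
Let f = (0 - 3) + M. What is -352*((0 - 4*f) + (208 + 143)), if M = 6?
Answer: -119328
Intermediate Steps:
f = 3 (f = (0 - 3) + 6 = -3 + 6 = 3)
-352*((0 - 4*f) + (208 + 143)) = -352*((0 - 4*3) + (208 + 143)) = -352*((0 - 12) + 351) = -352*(-12 + 351) = -352*339 = -119328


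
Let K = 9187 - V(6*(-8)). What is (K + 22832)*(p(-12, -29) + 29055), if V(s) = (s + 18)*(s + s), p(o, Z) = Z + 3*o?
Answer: 844739610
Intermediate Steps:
V(s) = 2*s*(18 + s) (V(s) = (18 + s)*(2*s) = 2*s*(18 + s))
K = 6307 (K = 9187 - 2*6*(-8)*(18 + 6*(-8)) = 9187 - 2*(-48)*(18 - 48) = 9187 - 2*(-48)*(-30) = 9187 - 1*2880 = 9187 - 2880 = 6307)
(K + 22832)*(p(-12, -29) + 29055) = (6307 + 22832)*((-29 + 3*(-12)) + 29055) = 29139*((-29 - 36) + 29055) = 29139*(-65 + 29055) = 29139*28990 = 844739610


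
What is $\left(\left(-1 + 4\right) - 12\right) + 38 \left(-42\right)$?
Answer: $-1605$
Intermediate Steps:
$\left(\left(-1 + 4\right) - 12\right) + 38 \left(-42\right) = \left(3 - 12\right) - 1596 = -9 - 1596 = -1605$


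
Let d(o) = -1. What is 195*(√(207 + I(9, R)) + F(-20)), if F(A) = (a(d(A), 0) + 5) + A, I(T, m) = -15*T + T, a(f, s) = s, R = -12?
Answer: -1170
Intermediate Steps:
I(T, m) = -14*T
F(A) = 5 + A (F(A) = (0 + 5) + A = 5 + A)
195*(√(207 + I(9, R)) + F(-20)) = 195*(√(207 - 14*9) + (5 - 20)) = 195*(√(207 - 126) - 15) = 195*(√81 - 15) = 195*(9 - 15) = 195*(-6) = -1170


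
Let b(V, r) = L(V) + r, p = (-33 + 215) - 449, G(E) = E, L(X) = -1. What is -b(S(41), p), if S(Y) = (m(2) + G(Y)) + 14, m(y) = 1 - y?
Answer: 268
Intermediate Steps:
S(Y) = 13 + Y (S(Y) = ((1 - 1*2) + Y) + 14 = ((1 - 2) + Y) + 14 = (-1 + Y) + 14 = 13 + Y)
p = -267 (p = 182 - 449 = -267)
b(V, r) = -1 + r
-b(S(41), p) = -(-1 - 267) = -1*(-268) = 268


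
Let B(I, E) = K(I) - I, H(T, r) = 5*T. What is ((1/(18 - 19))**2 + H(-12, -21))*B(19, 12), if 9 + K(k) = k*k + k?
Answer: -20768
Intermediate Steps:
K(k) = -9 + k + k**2 (K(k) = -9 + (k*k + k) = -9 + (k**2 + k) = -9 + (k + k**2) = -9 + k + k**2)
B(I, E) = -9 + I**2 (B(I, E) = (-9 + I + I**2) - I = -9 + I**2)
((1/(18 - 19))**2 + H(-12, -21))*B(19, 12) = ((1/(18 - 19))**2 + 5*(-12))*(-9 + 19**2) = ((1/(-1))**2 - 60)*(-9 + 361) = ((-1)**2 - 60)*352 = (1 - 60)*352 = -59*352 = -20768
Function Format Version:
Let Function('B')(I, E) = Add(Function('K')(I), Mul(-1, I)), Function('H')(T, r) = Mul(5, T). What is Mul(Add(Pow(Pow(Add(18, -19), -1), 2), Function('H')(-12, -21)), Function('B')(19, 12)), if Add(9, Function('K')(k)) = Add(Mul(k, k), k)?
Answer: -20768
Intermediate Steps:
Function('K')(k) = Add(-9, k, Pow(k, 2)) (Function('K')(k) = Add(-9, Add(Mul(k, k), k)) = Add(-9, Add(Pow(k, 2), k)) = Add(-9, Add(k, Pow(k, 2))) = Add(-9, k, Pow(k, 2)))
Function('B')(I, E) = Add(-9, Pow(I, 2)) (Function('B')(I, E) = Add(Add(-9, I, Pow(I, 2)), Mul(-1, I)) = Add(-9, Pow(I, 2)))
Mul(Add(Pow(Pow(Add(18, -19), -1), 2), Function('H')(-12, -21)), Function('B')(19, 12)) = Mul(Add(Pow(Pow(Add(18, -19), -1), 2), Mul(5, -12)), Add(-9, Pow(19, 2))) = Mul(Add(Pow(Pow(-1, -1), 2), -60), Add(-9, 361)) = Mul(Add(Pow(-1, 2), -60), 352) = Mul(Add(1, -60), 352) = Mul(-59, 352) = -20768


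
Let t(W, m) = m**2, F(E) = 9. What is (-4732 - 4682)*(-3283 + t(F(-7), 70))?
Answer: -15222438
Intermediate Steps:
(-4732 - 4682)*(-3283 + t(F(-7), 70)) = (-4732 - 4682)*(-3283 + 70**2) = -9414*(-3283 + 4900) = -9414*1617 = -15222438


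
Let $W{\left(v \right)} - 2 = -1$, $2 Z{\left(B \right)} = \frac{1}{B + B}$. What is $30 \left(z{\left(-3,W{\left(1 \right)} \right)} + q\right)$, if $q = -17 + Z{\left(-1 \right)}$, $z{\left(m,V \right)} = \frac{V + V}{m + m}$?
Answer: $- \frac{1055}{2} \approx -527.5$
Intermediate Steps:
$Z{\left(B \right)} = \frac{1}{4 B}$ ($Z{\left(B \right)} = \frac{1}{2 \left(B + B\right)} = \frac{1}{2 \cdot 2 B} = \frac{\frac{1}{2} \frac{1}{B}}{2} = \frac{1}{4 B}$)
$W{\left(v \right)} = 1$ ($W{\left(v \right)} = 2 - 1 = 1$)
$z{\left(m,V \right)} = \frac{V}{m}$ ($z{\left(m,V \right)} = \frac{2 V}{2 m} = 2 V \frac{1}{2 m} = \frac{V}{m}$)
$q = - \frac{69}{4}$ ($q = -17 + \frac{1}{4 \left(-1\right)} = -17 + \frac{1}{4} \left(-1\right) = -17 - \frac{1}{4} = - \frac{69}{4} \approx -17.25$)
$30 \left(z{\left(-3,W{\left(1 \right)} \right)} + q\right) = 30 \left(1 \frac{1}{-3} - \frac{69}{4}\right) = 30 \left(1 \left(- \frac{1}{3}\right) - \frac{69}{4}\right) = 30 \left(- \frac{1}{3} - \frac{69}{4}\right) = 30 \left(- \frac{211}{12}\right) = - \frac{1055}{2}$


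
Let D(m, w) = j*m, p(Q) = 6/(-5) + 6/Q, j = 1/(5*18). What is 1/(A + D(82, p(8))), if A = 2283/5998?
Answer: 269910/348653 ≈ 0.77415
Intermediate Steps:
j = 1/90 ≈ 0.011111
p(Q) = -6/5 + 6/Q (p(Q) = 6*(-⅕) + 6/Q = -6/5 + 6/Q)
A = 2283/5998 (A = 2283*(1/5998) = 2283/5998 ≈ 0.38063)
D(m, w) = m/90
1/(A + D(82, p(8))) = 1/(2283/5998 + (1/90)*82) = 1/(2283/5998 + 41/45) = 1/(348653/269910) = 269910/348653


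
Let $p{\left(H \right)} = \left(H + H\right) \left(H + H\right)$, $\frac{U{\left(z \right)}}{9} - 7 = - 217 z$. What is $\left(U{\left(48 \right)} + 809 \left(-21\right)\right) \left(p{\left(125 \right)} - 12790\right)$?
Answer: $-5501405700$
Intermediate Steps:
$U{\left(z \right)} = 63 - 1953 z$ ($U{\left(z \right)} = 63 + 9 \left(- 217 z\right) = 63 - 1953 z$)
$p{\left(H \right)} = 4 H^{2}$ ($p{\left(H \right)} = 2 H 2 H = 4 H^{2}$)
$\left(U{\left(48 \right)} + 809 \left(-21\right)\right) \left(p{\left(125 \right)} - 12790\right) = \left(\left(63 - 93744\right) + 809 \left(-21\right)\right) \left(4 \cdot 125^{2} - 12790\right) = \left(\left(63 - 93744\right) - 16989\right) \left(4 \cdot 15625 - 12790\right) = \left(-93681 - 16989\right) \left(62500 - 12790\right) = \left(-110670\right) 49710 = -5501405700$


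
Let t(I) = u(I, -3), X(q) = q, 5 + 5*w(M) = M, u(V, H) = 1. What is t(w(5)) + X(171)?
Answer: 172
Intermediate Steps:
w(M) = -1 + M/5
t(I) = 1
t(w(5)) + X(171) = 1 + 171 = 172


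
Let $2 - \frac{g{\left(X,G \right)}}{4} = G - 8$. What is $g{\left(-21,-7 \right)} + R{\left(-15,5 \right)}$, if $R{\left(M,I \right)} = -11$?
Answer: $57$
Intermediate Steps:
$g{\left(X,G \right)} = 40 - 4 G$ ($g{\left(X,G \right)} = 8 - 4 \left(G - 8\right) = 8 - 4 \left(-8 + G\right) = 8 - \left(-32 + 4 G\right) = 40 - 4 G$)
$g{\left(-21,-7 \right)} + R{\left(-15,5 \right)} = \left(40 - -28\right) - 11 = \left(40 + 28\right) - 11 = 68 - 11 = 57$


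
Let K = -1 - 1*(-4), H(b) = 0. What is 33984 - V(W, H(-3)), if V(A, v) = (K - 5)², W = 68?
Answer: 33980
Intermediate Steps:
K = 3 (K = -1 + 4 = 3)
V(A, v) = 4 (V(A, v) = (3 - 5)² = (-2)² = 4)
33984 - V(W, H(-3)) = 33984 - 1*4 = 33984 - 4 = 33980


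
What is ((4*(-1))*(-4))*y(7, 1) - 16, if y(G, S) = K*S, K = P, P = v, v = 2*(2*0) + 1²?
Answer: 0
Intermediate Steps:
v = 1 (v = 2*0 + 1 = 0 + 1 = 1)
P = 1
K = 1
y(G, S) = S (y(G, S) = 1*S = S)
((4*(-1))*(-4))*y(7, 1) - 16 = ((4*(-1))*(-4))*1 - 16 = -4*(-4)*1 - 16 = 16*1 - 16 = 16 - 16 = 0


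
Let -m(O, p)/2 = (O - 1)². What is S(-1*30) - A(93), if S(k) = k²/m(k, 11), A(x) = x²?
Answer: -8312139/961 ≈ -8649.5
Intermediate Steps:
m(O, p) = -2*(-1 + O)² (m(O, p) = -2*(O - 1)² = -2*(-1 + O)²)
S(k) = -k²/(2*(-1 + k)²) (S(k) = k²/((-2*(-1 + k)²)) = k²*(-1/(2*(-1 + k)²)) = -k²/(2*(-1 + k)²))
S(-1*30) - A(93) = -(-1*30)²/(2*(-1 - 1*30)²) - 1*93² = -½*(-30)²/(-1 - 30)² - 1*8649 = -½*900/(-31)² - 8649 = -½*900*1/961 - 8649 = -450/961 - 8649 = -8312139/961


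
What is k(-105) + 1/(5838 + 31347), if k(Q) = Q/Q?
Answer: 37186/37185 ≈ 1.0000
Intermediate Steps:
k(Q) = 1
k(-105) + 1/(5838 + 31347) = 1 + 1/(5838 + 31347) = 1 + 1/37185 = 37186/37185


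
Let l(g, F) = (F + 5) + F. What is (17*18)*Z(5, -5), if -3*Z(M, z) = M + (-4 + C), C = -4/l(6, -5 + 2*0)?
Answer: -918/5 ≈ -183.60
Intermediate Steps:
l(g, F) = 5 + 2*F (l(g, F) = (5 + F) + F = 5 + 2*F)
C = 4/5 (C = -4/(5 + 2*(-5 + 2*0)) = -4/(5 + 2*(-5 + 0)) = -4/(5 + 2*(-5)) = -4/(5 - 10) = -4/(-5) = -4*(-1/5) = 4/5 ≈ 0.80000)
Z(M, z) = 16/15 - M/3 (Z(M, z) = -(M + (-4 + 4/5))/3 = -(M - 16/5)/3 = -(-16/5 + M)/3 = 16/15 - M/3)
(17*18)*Z(5, -5) = (17*18)*(16/15 - 1/3*5) = 306*(16/15 - 5/3) = 306*(-3/5) = -918/5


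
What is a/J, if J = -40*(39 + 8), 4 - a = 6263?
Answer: 6259/1880 ≈ 3.3293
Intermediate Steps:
a = -6259 (a = 4 - 1*6263 = 4 - 6263 = -6259)
J = -1880 (J = -40*47 = -1880)
a/J = -6259/(-1880) = -6259*(-1/1880) = 6259/1880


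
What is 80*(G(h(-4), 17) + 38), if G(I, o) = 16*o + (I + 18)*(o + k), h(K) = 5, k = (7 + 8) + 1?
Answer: 85520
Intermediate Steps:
k = 16 (k = 15 + 1 = 16)
G(I, o) = 16*o + (16 + o)*(18 + I) (G(I, o) = 16*o + (I + 18)*(o + 16) = 16*o + (18 + I)*(16 + o) = 16*o + (16 + o)*(18 + I))
80*(G(h(-4), 17) + 38) = 80*((288 + 16*5 + 34*17 + 5*17) + 38) = 80*((288 + 80 + 578 + 85) + 38) = 80*(1031 + 38) = 80*1069 = 85520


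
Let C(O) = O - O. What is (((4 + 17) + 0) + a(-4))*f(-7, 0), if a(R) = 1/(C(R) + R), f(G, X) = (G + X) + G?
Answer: -581/2 ≈ -290.50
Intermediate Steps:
C(O) = 0
f(G, X) = X + 2*G
a(R) = 1/R (a(R) = 1/(0 + R) = 1/R)
(((4 + 17) + 0) + a(-4))*f(-7, 0) = (((4 + 17) + 0) + 1/(-4))*(0 + 2*(-7)) = ((21 + 0) - ¼)*(0 - 14) = (21 - ¼)*(-14) = (83/4)*(-14) = -581/2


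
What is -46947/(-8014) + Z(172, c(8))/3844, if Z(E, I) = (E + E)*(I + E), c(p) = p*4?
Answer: 185713683/7701454 ≈ 24.114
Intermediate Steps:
c(p) = 4*p
Z(E, I) = 2*E*(E + I) (Z(E, I) = (2*E)*(E + I) = 2*E*(E + I))
-46947/(-8014) + Z(172, c(8))/3844 = -46947/(-8014) + (2*172*(172 + 4*8))/3844 = -46947*(-1/8014) + (2*172*(172 + 32))*(1/3844) = 46947/8014 + (2*172*204)*(1/3844) = 46947/8014 + 70176*(1/3844) = 46947/8014 + 17544/961 = 185713683/7701454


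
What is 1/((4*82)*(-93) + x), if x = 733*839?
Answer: 1/584483 ≈ 1.7109e-6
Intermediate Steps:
x = 614987
1/((4*82)*(-93) + x) = 1/((4*82)*(-93) + 614987) = 1/(328*(-93) + 614987) = 1/(-30504 + 614987) = 1/584483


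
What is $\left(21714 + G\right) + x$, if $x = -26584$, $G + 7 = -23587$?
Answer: $-28464$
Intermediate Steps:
$G = -23594$ ($G = -7 - 23587 = -23594$)
$\left(21714 + G\right) + x = \left(21714 - 23594\right) - 26584 = -1880 - 26584 = -28464$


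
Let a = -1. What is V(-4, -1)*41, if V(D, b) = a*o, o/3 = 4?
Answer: -492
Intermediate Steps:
o = 12 (o = 3*4 = 12)
V(D, b) = -12 (V(D, b) = -1*12 = -12)
V(-4, -1)*41 = -12*41 = -492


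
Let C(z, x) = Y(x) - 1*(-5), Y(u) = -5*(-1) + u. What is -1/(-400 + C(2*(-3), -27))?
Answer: 1/417 ≈ 0.0023981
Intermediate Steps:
Y(u) = 5 + u
C(z, x) = 10 + x (C(z, x) = (5 + x) - 1*(-5) = (5 + x) + 5 = 10 + x)
-1/(-400 + C(2*(-3), -27)) = -1/(-400 + (10 - 27)) = -1/(-400 - 17) = -1/(-417) = -1*(-1/417) = 1/417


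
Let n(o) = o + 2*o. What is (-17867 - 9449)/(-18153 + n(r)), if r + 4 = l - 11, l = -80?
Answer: 13658/9219 ≈ 1.4815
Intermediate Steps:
r = -95 (r = -4 + (-80 - 11) = -4 - 91 = -95)
n(o) = 3*o
(-17867 - 9449)/(-18153 + n(r)) = (-17867 - 9449)/(-18153 + 3*(-95)) = -27316/(-18153 - 285) = -27316/(-18438) = -27316*(-1/18438) = 13658/9219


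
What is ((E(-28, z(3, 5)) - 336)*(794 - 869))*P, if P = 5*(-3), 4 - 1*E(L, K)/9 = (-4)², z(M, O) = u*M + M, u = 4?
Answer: -499500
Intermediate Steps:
z(M, O) = 5*M (z(M, O) = 4*M + M = 5*M)
E(L, K) = -108 (E(L, K) = 36 - 9*(-4)² = 36 - 9*16 = 36 - 144 = -108)
P = -15
((E(-28, z(3, 5)) - 336)*(794 - 869))*P = ((-108 - 336)*(794 - 869))*(-15) = -444*(-75)*(-15) = 33300*(-15) = -499500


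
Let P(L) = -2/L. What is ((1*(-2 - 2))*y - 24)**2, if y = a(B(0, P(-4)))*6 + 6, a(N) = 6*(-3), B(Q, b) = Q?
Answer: 147456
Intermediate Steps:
a(N) = -18
y = -102 (y = -18*6 + 6 = -108 + 6 = -102)
((1*(-2 - 2))*y - 24)**2 = ((1*(-2 - 2))*(-102) - 24)**2 = ((1*(-4))*(-102) - 24)**2 = (-4*(-102) - 24)**2 = (408 - 24)**2 = 384**2 = 147456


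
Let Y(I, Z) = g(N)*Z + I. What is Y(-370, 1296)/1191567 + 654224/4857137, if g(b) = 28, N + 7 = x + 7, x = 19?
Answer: 954010375774/5787604163679 ≈ 0.16484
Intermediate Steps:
N = 19 (N = -7 + (19 + 7) = -7 + 26 = 19)
Y(I, Z) = I + 28*Z (Y(I, Z) = 28*Z + I = I + 28*Z)
Y(-370, 1296)/1191567 + 654224/4857137 = (-370 + 28*1296)/1191567 + 654224/4857137 = (-370 + 36288)*(1/1191567) + 654224*(1/4857137) = 35918*(1/1191567) + 654224/4857137 = 35918/1191567 + 654224/4857137 = 954010375774/5787604163679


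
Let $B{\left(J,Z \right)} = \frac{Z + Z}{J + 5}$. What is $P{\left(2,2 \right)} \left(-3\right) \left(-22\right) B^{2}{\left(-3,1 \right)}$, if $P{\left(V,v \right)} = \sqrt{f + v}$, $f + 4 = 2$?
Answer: $0$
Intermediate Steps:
$f = -2$ ($f = -4 + 2 = -2$)
$P{\left(V,v \right)} = \sqrt{-2 + v}$
$B{\left(J,Z \right)} = \frac{2 Z}{5 + J}$
$P{\left(2,2 \right)} \left(-3\right) \left(-22\right) B^{2}{\left(-3,1 \right)} = \sqrt{-2 + 2} \left(-3\right) \left(-22\right) \left(2 \cdot 1 \frac{1}{5 - 3}\right)^{2} = \sqrt{0} \left(-3\right) \left(-22\right) \left(2 \cdot 1 \cdot \frac{1}{2}\right)^{2} = 0 \left(-3\right) \left(-22\right) \left(2 \cdot 1 \cdot \frac{1}{2}\right)^{2} = 0 \left(-22\right) 1^{2} = 0 \cdot 1 = 0$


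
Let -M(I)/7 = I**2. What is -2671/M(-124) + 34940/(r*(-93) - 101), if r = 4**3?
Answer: -3744494517/651496496 ≈ -5.7475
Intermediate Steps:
M(I) = -7*I**2
r = 64
-2671/M(-124) + 34940/(r*(-93) - 101) = -2671/((-7*(-124)**2)) + 34940/(64*(-93) - 101) = -2671/((-7*15376)) + 34940/(-5952 - 101) = -2671/(-107632) + 34940/(-6053) = -2671*(-1/107632) + 34940*(-1/6053) = 2671/107632 - 34940/6053 = -3744494517/651496496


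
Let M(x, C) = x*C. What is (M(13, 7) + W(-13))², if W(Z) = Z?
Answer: 6084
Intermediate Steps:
M(x, C) = C*x
(M(13, 7) + W(-13))² = (7*13 - 13)² = (91 - 13)² = 78² = 6084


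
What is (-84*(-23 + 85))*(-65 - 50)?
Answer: 598920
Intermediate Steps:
(-84*(-23 + 85))*(-65 - 50) = -84*62*(-115) = -5208*(-115) = 598920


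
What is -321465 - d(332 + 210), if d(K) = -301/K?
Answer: -174233729/542 ≈ -3.2146e+5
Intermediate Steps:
-321465 - d(332 + 210) = -321465 - (-301)/(332 + 210) = -321465 - (-301)/542 = -321465 - 1*(-301/542) = -321465 + 301/542 = -174233729/542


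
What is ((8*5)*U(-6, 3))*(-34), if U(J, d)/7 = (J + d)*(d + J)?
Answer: -85680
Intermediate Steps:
U(J, d) = 7*(J + d)**2 (U(J, d) = 7*((J + d)*(d + J)) = 7*((J + d)*(J + d)) = 7*(J + d)**2)
((8*5)*U(-6, 3))*(-34) = ((8*5)*(7*(-6 + 3)**2))*(-34) = (40*(7*(-3)**2))*(-34) = (40*(7*9))*(-34) = (40*63)*(-34) = 2520*(-34) = -85680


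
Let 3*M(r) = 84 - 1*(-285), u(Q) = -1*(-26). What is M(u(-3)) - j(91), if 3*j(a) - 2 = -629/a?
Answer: 11342/91 ≈ 124.64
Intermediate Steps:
j(a) = ⅔ - 629/(3*a) (j(a) = ⅔ + (-629/a)/3 = ⅔ - 629/(3*a))
u(Q) = 26
M(r) = 123 (M(r) = (84 - 1*(-285))/3 = (84 + 285)/3 = (⅓)*369 = 123)
M(u(-3)) - j(91) = 123 - (-629 + 2*91)/(3*91) = 123 - (-629 + 182)/(3*91) = 123 - (-447)/(3*91) = 123 - 1*(-149/91) = 123 + 149/91 = 11342/91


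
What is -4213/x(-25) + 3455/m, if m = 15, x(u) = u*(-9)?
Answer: 47612/225 ≈ 211.61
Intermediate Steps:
x(u) = -9*u
-4213/x(-25) + 3455/m = -4213/((-9*(-25))) + 3455/15 = -4213/225 + 3455*(1/15) = -4213*1/225 + 691/3 = -4213/225 + 691/3 = 47612/225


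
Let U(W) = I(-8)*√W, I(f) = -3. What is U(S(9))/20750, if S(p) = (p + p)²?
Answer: -27/10375 ≈ -0.0026024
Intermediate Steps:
S(p) = 4*p² (S(p) = (2*p)² = 4*p²)
U(W) = -3*√W
U(S(9))/20750 = -3*√(4*9²)/20750 = -3*√(4*81)*(1/20750) = -3*√324*(1/20750) = -3*18*(1/20750) = -54*1/20750 = -27/10375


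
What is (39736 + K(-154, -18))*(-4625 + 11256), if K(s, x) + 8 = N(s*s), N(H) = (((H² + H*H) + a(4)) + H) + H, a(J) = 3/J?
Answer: 29839088155221/4 ≈ 7.4598e+12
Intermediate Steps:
N(H) = ¾ + 2*H + 2*H² (N(H) = (((H² + H*H) + 3/4) + H) + H = (((H² + H²) + 3*(¼)) + H) + H = ((2*H² + ¾) + H) + H = ((¾ + 2*H²) + H) + H = (¾ + H + 2*H²) + H = ¾ + 2*H + 2*H²)
K(s, x) = -29/4 + 2*s² + 2*s⁴ (K(s, x) = -8 + (¾ + 2*(s*s) + 2*(s*s)²) = -8 + (¾ + 2*s² + 2*(s²)²) = -8 + (¾ + 2*s² + 2*s⁴) = -29/4 + 2*s² + 2*s⁴)
(39736 + K(-154, -18))*(-4625 + 11256) = (39736 + (-29/4 + 2*(-154)² + 2*(-154)⁴))*(-4625 + 11256) = (39736 + (-29/4 + 2*23716 + 2*562448656))*6631 = (39736 + (-29/4 + 47432 + 1124897312))*6631 = (39736 + 4499778947/4)*6631 = (4499937891/4)*6631 = 29839088155221/4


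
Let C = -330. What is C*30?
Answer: -9900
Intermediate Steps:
C*30 = -330*30 = -9900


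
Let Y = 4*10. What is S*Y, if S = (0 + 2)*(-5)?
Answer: -400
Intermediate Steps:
Y = 40
S = -10 (S = 2*(-5) = -10)
S*Y = -10*40 = -400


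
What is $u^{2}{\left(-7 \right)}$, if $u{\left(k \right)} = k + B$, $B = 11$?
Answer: $16$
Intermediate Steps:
$u{\left(k \right)} = 11 + k$ ($u{\left(k \right)} = k + 11 = 11 + k$)
$u^{2}{\left(-7 \right)} = \left(11 - 7\right)^{2} = 4^{2} = 16$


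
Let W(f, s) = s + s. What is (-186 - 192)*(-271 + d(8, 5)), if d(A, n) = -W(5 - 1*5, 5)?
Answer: 106218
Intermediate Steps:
W(f, s) = 2*s
d(A, n) = -10 (d(A, n) = -2*5 = -1*10 = -10)
(-186 - 192)*(-271 + d(8, 5)) = (-186 - 192)*(-271 - 10) = -378*(-281) = 106218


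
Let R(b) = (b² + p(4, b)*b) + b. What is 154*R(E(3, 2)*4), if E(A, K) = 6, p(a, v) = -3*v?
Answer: -173712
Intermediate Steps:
R(b) = b - 2*b² (R(b) = (b² + (-3*b)*b) + b = (b² - 3*b²) + b = -2*b² + b = b - 2*b²)
154*R(E(3, 2)*4) = 154*((6*4)*(1 - 12*4)) = 154*(24*(1 - 2*24)) = 154*(24*(1 - 48)) = 154*(24*(-47)) = 154*(-1128) = -173712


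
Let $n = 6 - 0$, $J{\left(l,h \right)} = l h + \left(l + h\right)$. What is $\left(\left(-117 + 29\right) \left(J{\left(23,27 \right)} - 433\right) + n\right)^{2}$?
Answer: $438399844$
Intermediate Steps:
$J{\left(l,h \right)} = h + l + h l$ ($J{\left(l,h \right)} = h l + \left(h + l\right) = h + l + h l$)
$n = 6$ ($n = 6 + 0 = 6$)
$\left(\left(-117 + 29\right) \left(J{\left(23,27 \right)} - 433\right) + n\right)^{2} = \left(\left(-117 + 29\right) \left(\left(27 + 23 + 27 \cdot 23\right) - 433\right) + 6\right)^{2} = \left(- 88 \left(\left(27 + 23 + 621\right) - 433\right) + 6\right)^{2} = \left(- 88 \left(671 - 433\right) + 6\right)^{2} = \left(\left(-88\right) 238 + 6\right)^{2} = \left(-20944 + 6\right)^{2} = \left(-20938\right)^{2} = 438399844$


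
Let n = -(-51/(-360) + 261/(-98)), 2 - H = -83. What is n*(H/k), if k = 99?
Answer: 252059/116424 ≈ 2.1650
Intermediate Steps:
H = 85 (H = 2 - 1*(-83) = 2 + 83 = 85)
n = 14827/5880 (n = -(-51*(-1/360) + 261*(-1/98)) = -(17/120 - 261/98) = -1*(-14827/5880) = 14827/5880 ≈ 2.5216)
n*(H/k) = 14827*(85/99)/5880 = 14827*(85*(1/99))/5880 = (14827/5880)*(85/99) = 252059/116424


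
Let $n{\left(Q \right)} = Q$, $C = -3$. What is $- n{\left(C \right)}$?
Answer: $3$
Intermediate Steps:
$- n{\left(C \right)} = \left(-1\right) \left(-3\right) = 3$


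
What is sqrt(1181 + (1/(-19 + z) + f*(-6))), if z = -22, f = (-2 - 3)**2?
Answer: sqrt(1733070)/41 ≈ 32.109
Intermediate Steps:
f = 25 (f = (-5)**2 = 25)
sqrt(1181 + (1/(-19 + z) + f*(-6))) = sqrt(1181 + (1/(-19 - 22) + 25*(-6))) = sqrt(1181 + (1/(-41) - 150)) = sqrt(1181 + (-1/41 - 150)) = sqrt(1181 - 6151/41) = sqrt(42270/41) = sqrt(1733070)/41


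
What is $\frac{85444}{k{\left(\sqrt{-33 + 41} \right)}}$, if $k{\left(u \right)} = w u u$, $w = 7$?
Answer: $\frac{21361}{14} \approx 1525.8$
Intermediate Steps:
$k{\left(u \right)} = 7 u^{2}$ ($k{\left(u \right)} = 7 u u = 7 u^{2}$)
$\frac{85444}{k{\left(\sqrt{-33 + 41} \right)}} = \frac{85444}{7 \left(\sqrt{-33 + 41}\right)^{2}} = \frac{85444}{7 \left(\sqrt{8}\right)^{2}} = \frac{85444}{7 \left(2 \sqrt{2}\right)^{2}} = \frac{85444}{7 \cdot 8} = \frac{85444}{56} = 85444 \cdot \frac{1}{56} = \frac{21361}{14}$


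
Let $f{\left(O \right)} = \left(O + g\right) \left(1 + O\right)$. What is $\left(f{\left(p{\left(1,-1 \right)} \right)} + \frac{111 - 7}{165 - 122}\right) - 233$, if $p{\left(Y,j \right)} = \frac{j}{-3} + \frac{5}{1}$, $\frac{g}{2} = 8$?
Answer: $- \frac{36947}{387} \approx -95.47$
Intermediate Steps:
$g = 16$ ($g = 2 \cdot 8 = 16$)
$p{\left(Y,j \right)} = 5 - \frac{j}{3}$ ($p{\left(Y,j \right)} = j \left(- \frac{1}{3}\right) + 5 \cdot 1 = - \frac{j}{3} + 5 = 5 - \frac{j}{3}$)
$f{\left(O \right)} = \left(1 + O\right) \left(16 + O\right)$ ($f{\left(O \right)} = \left(O + 16\right) \left(1 + O\right) = \left(16 + O\right) \left(1 + O\right) = \left(1 + O\right) \left(16 + O\right)$)
$\left(f{\left(p{\left(1,-1 \right)} \right)} + \frac{111 - 7}{165 - 122}\right) - 233 = \left(\left(16 + \left(5 - - \frac{1}{3}\right)^{2} + 17 \left(5 - - \frac{1}{3}\right)\right) + \frac{111 - 7}{165 - 122}\right) - 233 = \left(\left(16 + \left(5 + \frac{1}{3}\right)^{2} + 17 \left(5 + \frac{1}{3}\right)\right) + \frac{104}{43}\right) - 233 = \left(\left(16 + \left(\frac{16}{3}\right)^{2} + 17 \cdot \frac{16}{3}\right) + 104 \cdot \frac{1}{43}\right) - 233 = \left(\left(16 + \frac{256}{9} + \frac{272}{3}\right) + \frac{104}{43}\right) - 233 = \left(\frac{1216}{9} + \frac{104}{43}\right) - 233 = \frac{53224}{387} - 233 = - \frac{36947}{387}$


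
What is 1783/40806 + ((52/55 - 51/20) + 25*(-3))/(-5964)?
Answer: 504523693/8923456080 ≈ 0.056539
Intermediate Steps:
1783/40806 + ((52/55 - 51/20) + 25*(-3))/(-5964) = 1783*(1/40806) + ((52*(1/55) - 51*1/20) - 75)*(-1/5964) = 1783/40806 + ((52/55 - 51/20) - 75)*(-1/5964) = 1783/40806 + (-353/220 - 75)*(-1/5964) = 1783/40806 - 16853/220*(-1/5964) = 1783/40806 + 16853/1312080 = 504523693/8923456080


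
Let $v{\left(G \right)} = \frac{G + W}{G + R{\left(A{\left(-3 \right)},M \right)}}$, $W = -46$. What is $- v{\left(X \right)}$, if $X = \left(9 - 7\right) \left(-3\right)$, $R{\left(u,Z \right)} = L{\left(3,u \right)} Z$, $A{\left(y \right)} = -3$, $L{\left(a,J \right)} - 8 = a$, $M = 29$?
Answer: $\frac{52}{313} \approx 0.16613$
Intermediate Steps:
$L{\left(a,J \right)} = 8 + a$
$R{\left(u,Z \right)} = 11 Z$ ($R{\left(u,Z \right)} = \left(8 + 3\right) Z = 11 Z$)
$X = -6$ ($X = 2 \left(-3\right) = -6$)
$v{\left(G \right)} = \frac{-46 + G}{319 + G}$ ($v{\left(G \right)} = \frac{G - 46}{G + 11 \cdot 29} = \frac{-46 + G}{G + 319} = \frac{-46 + G}{319 + G}$)
$- v{\left(X \right)} = - \frac{-46 - 6}{319 - 6} = - \frac{-52}{313} = \left(-1\right) \left(- \frac{52}{313}\right) = \frac{52}{313}$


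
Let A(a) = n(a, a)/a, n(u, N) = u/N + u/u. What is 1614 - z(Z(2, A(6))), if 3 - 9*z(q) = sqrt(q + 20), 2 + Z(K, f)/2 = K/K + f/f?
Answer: 4841/3 + 2*sqrt(5)/9 ≈ 1614.2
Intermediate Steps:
n(u, N) = 1 + u/N (n(u, N) = u/N + 1 = 1 + u/N)
A(a) = 2/a (A(a) = ((a + a)/a)/a = ((2*a)/a)/a = 2/a)
Z(K, f) = 0 (Z(K, f) = -4 + 2*(K/K + f/f) = -4 + 2*(1 + 1) = -4 + 2*2 = -4 + 4 = 0)
z(q) = 1/3 - sqrt(20 + q)/9 (z(q) = 1/3 - sqrt(q + 20)/9 = 1/3 - sqrt(20 + q)/9)
1614 - z(Z(2, A(6))) = 1614 - (1/3 - sqrt(20 + 0)/9) = 1614 - (1/3 - 2*sqrt(5)/9) = 1614 + (-1/3 + 2*sqrt(5)/9) = 4841/3 + 2*sqrt(5)/9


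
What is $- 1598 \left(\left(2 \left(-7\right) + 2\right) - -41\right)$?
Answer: $-46342$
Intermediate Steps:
$- 1598 \left(\left(2 \left(-7\right) + 2\right) - -41\right) = - 1598 \left(\left(-14 + 2\right) + 41\right) = - 1598 \left(-12 + 41\right) = \left(-1598\right) 29 = -46342$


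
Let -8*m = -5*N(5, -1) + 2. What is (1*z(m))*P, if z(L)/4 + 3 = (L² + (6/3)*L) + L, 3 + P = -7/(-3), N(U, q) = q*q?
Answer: 37/8 ≈ 4.6250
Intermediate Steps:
N(U, q) = q²
P = -⅔ (P = -3 - 7/(-3) = -3 - 7*(-⅓) = -3 + 7/3 = -⅔ ≈ -0.66667)
m = 3/8 (m = -(-5*(-1)² + 2)/8 = -(-5*1 + 2)/8 = -(-5 + 2)/8 = -⅛*(-3) = 3/8 ≈ 0.37500)
z(L) = -12 + 4*L² + 12*L (z(L) = -12 + 4*((L² + (6/3)*L) + L) = -12 + 4*((L² + (6*(⅓))*L) + L) = -12 + 4*((L² + 2*L) + L) = -12 + 4*(L² + 3*L) = -12 + (4*L² + 12*L) = -12 + 4*L² + 12*L)
(1*z(m))*P = (1*(-12 + 4*(3/8)² + 12*(3/8)))*(-⅔) = (1*(-12 + 4*(9/64) + 9/2))*(-⅔) = (1*(-12 + 9/16 + 9/2))*(-⅔) = (1*(-111/16))*(-⅔) = -111/16*(-⅔) = 37/8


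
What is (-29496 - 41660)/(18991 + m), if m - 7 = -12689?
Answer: -71156/6309 ≈ -11.278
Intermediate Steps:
m = -12682 (m = 7 - 12689 = -12682)
(-29496 - 41660)/(18991 + m) = (-29496 - 41660)/(18991 - 12682) = -71156/6309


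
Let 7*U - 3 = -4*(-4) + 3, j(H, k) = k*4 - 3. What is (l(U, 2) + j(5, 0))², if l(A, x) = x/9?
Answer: 625/81 ≈ 7.7160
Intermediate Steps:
j(H, k) = -3 + 4*k (j(H, k) = 4*k - 3 = -3 + 4*k)
U = 22/7 (U = 3/7 + (-4*(-4) + 3)/7 = 3/7 + (16 + 3)/7 = 3/7 + (⅐)*19 = 3/7 + 19/7 = 22/7 ≈ 3.1429)
l(A, x) = x/9 (l(A, x) = x*(⅑) = x/9)
(l(U, 2) + j(5, 0))² = ((⅑)*2 + (-3 + 4*0))² = (2/9 + (-3 + 0))² = (2/9 - 3)² = (-25/9)² = 625/81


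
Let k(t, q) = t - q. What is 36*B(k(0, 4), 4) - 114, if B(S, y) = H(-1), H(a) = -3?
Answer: -222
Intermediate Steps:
B(S, y) = -3
36*B(k(0, 4), 4) - 114 = 36*(-3) - 114 = -108 - 114 = -222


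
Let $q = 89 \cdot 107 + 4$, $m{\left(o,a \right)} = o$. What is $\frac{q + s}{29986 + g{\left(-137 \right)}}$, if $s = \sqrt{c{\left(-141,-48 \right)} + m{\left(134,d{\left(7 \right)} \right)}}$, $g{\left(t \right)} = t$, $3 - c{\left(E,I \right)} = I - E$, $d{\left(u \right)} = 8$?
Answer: $\frac{9527}{29849} + \frac{2 \sqrt{11}}{29849} \approx 0.3194$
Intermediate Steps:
$c{\left(E,I \right)} = 3 + E - I$ ($c{\left(E,I \right)} = 3 - \left(I - E\right) = 3 + \left(E - I\right) = 3 + E - I$)
$q = 9527$ ($q = 9523 + 4 = 9527$)
$s = 2 \sqrt{11}$ ($s = \sqrt{\left(3 - 141 - -48\right) + 134} = \sqrt{\left(3 - 141 + 48\right) + 134} = \sqrt{-90 + 134} = \sqrt{44} = 2 \sqrt{11} \approx 6.6332$)
$\frac{q + s}{29986 + g{\left(-137 \right)}} = \frac{9527 + 2 \sqrt{11}}{29986 - 137} = \frac{9527 + 2 \sqrt{11}}{29849} = \left(9527 + 2 \sqrt{11}\right) \frac{1}{29849} = \frac{9527}{29849} + \frac{2 \sqrt{11}}{29849}$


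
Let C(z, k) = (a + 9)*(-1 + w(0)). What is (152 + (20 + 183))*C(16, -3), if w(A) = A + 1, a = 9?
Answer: 0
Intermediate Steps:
w(A) = 1 + A
C(z, k) = 0 (C(z, k) = (9 + 9)*(-1 + (1 + 0)) = 18*(-1 + 1) = 18*0 = 0)
(152 + (20 + 183))*C(16, -3) = (152 + (20 + 183))*0 = (152 + 203)*0 = 355*0 = 0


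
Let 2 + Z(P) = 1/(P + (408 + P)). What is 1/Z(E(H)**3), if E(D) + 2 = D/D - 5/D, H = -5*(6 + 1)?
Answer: -139512/278681 ≈ -0.50062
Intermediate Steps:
H = -35 (H = -5*7 = -35)
E(D) = -1 - 5/D (E(D) = -2 + (D/D - 5/D) = -2 + (1 - 5/D) = -1 - 5/D)
Z(P) = -2 + 1/(408 + 2*P) (Z(P) = -2 + 1/(P + (408 + P)) = -2 + 1/(408 + 2*P))
1/Z(E(H)**3) = 1/((-815 - 4*(-(-5 - 1*(-35))**3/42875))/(2*(204 + ((-5 - 1*(-35))/(-35))**3))) = 1/((-815 - 4*(-(-5 + 35)**3/42875))/(2*(204 + (-(-5 + 35)/35)**3))) = 1/((-815 - 4*(-1/35*30)**3)/(2*(204 + (-1/35*30)**3))) = 1/((-815 - 4*(-6/7)**3)/(2*(204 + (-6/7)**3))) = 1/((-815 - 4*(-216/343))/(2*(204 - 216/343))) = 1/((-815 + 864/343)/(2*(69756/343))) = 1/((1/2)*(343/69756)*(-278681/343)) = 1/(-278681/139512) = -139512/278681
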